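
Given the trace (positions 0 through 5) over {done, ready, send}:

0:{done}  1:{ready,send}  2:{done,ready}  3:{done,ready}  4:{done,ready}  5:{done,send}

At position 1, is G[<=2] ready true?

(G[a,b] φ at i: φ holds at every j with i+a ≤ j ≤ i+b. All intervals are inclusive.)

Check ready at every j in [1,3]:
  j=1: true
  j=2: true
  j=3: true
All positions satisfy it → formula holds.

Yes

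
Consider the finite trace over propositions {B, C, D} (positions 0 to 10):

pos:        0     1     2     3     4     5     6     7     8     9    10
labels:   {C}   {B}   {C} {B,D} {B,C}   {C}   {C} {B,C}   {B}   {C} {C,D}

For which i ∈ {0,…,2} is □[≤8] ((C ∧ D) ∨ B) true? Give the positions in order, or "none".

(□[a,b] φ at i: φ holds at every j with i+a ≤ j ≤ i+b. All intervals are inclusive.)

none

Evaluate at each i in [0,2]:
  i=0: ✗ (fails at j=0)
  i=1: ✗ (fails at j=2)
  i=2: ✗ (fails at j=2)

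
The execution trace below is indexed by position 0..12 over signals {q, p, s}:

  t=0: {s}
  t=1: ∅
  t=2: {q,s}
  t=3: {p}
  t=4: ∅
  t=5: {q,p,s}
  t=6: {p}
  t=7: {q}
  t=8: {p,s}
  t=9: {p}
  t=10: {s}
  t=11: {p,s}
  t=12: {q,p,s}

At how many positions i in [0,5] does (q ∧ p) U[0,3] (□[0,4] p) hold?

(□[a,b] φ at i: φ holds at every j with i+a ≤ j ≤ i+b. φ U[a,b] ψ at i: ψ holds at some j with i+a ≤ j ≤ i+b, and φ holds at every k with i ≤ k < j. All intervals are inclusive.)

Evaluate at each i in [0,5]:
  i=0: ✗ (no rhs in [0,3])
  i=1: ✗ (no rhs in [1,4])
  i=2: ✗ (no rhs in [2,5])
  i=3: ✗ (no rhs in [3,6])
  i=4: ✗ (no rhs in [4,7])
  i=5: ✗ (no rhs in [5,8])
Positions where it holds: {} → 0.

0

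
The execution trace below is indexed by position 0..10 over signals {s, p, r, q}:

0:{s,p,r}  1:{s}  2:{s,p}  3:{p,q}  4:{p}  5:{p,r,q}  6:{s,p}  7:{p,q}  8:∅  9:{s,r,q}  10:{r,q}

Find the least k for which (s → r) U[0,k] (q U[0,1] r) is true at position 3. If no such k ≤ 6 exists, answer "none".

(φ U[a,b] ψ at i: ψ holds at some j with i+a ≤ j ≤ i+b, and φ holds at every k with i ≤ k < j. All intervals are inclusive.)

Need earliest j ≥ 3 with (q U[0,1] r), and (s → r) at every k in [3,j-1].
  j=3: rhs fails.
  j=4: rhs fails.
  j=5: rhs holds; lhs holds on [3,4]. k = 2.

2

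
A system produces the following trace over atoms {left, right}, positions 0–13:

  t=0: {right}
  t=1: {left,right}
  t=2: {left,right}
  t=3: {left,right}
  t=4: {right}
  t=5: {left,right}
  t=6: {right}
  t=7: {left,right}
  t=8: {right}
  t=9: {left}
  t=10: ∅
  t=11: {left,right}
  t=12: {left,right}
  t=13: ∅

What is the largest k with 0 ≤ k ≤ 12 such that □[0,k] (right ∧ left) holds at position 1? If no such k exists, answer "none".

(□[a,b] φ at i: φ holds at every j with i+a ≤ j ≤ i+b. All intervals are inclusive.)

(right ∧ left) must hold from j=1 onward; find where it first fails.
  j=1: holds
  j=2: holds
  j=3: holds
  j=4: fails
Holds on [1,3], so largest k = 2.

2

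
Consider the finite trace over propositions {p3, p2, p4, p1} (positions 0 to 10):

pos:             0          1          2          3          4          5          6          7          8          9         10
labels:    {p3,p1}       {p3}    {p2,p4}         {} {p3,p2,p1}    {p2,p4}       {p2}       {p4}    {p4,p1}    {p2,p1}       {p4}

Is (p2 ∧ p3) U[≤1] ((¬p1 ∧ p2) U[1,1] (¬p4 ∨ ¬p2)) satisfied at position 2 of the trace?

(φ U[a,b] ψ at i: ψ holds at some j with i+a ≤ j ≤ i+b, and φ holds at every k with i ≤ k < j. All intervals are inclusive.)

Need some j in [2,3] with ((¬p1 ∧ p2) U[1,1] (¬p4 ∨ ¬p2)), and (p2 ∧ p3) at every k in [2,j-1].
  j=2: ((¬p1 ∧ p2) U[1,1] (¬p4 ∨ ¬p2)) holds; no prefix to check → satisfied.

Yes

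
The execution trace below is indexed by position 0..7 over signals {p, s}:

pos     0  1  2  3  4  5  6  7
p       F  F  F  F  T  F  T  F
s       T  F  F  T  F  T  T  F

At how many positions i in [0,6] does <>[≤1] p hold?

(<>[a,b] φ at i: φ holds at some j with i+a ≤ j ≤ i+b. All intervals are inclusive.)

Evaluate at each i in [0,6]:
  i=0: ✗ (none in [0,1])
  i=1: ✗ (none in [1,2])
  i=2: ✗ (none in [2,3])
  i=3: ✓ (witness j=4)
  i=4: ✓ (witness j=4)
  i=5: ✓ (witness j=6)
  i=6: ✓ (witness j=6)
Positions where it holds: {3, 4, 5, 6} → 4.

4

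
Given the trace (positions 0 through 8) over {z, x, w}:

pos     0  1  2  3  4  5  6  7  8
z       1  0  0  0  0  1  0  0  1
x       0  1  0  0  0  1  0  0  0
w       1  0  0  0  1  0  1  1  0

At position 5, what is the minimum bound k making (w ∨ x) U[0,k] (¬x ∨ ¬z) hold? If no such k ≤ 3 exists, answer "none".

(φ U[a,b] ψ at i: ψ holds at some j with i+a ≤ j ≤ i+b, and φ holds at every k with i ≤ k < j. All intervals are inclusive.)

1

Need earliest j ≥ 5 with (¬x ∨ ¬z), and (w ∨ x) at every k in [5,j-1].
  j=5: rhs fails.
  j=6: rhs holds; lhs holds on [5,5]. k = 1.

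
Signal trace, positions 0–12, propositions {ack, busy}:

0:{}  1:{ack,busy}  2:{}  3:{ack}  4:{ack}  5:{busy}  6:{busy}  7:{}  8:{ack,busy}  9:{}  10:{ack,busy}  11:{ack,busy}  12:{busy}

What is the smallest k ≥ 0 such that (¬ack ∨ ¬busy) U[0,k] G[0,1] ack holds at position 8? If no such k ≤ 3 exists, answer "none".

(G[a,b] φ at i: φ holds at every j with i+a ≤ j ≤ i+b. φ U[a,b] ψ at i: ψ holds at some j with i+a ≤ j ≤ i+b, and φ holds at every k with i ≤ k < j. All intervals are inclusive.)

none

Need earliest j ≥ 8 with G[0,1] ack, and (¬ack ∨ ¬busy) at every k in [8,j-1].
  j=8: rhs fails.
  j=9: rhs fails.
  j=10: rhs holds but lhs fails at k=8.
  j=11: rhs fails.
No witness within the range → none.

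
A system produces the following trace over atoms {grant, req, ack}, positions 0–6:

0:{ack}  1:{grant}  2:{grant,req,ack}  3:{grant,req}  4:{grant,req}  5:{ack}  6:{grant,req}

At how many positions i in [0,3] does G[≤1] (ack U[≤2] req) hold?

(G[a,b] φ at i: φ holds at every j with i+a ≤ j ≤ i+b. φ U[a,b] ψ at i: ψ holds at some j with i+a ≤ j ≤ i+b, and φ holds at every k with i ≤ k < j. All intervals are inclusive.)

Evaluate at each i in [0,3]:
  i=0: ✗ (fails at j=0)
  i=1: ✗ (fails at j=1)
  i=2: ✓ (all of [2,3])
  i=3: ✓ (all of [3,4])
Positions where it holds: {2, 3} → 2.

2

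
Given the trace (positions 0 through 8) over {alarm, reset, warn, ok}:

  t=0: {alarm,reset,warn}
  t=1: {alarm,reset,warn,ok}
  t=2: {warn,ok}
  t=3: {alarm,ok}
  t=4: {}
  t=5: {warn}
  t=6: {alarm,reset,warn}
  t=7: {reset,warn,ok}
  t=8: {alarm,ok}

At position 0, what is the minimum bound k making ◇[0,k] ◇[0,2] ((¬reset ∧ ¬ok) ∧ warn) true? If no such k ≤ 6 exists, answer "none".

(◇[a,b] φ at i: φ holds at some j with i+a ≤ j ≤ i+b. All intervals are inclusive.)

Scan j = 0,1,… for ◇[0,2] ((¬reset ∧ ¬ok) ∧ warn):
  j=0: fails
  j=1: fails
  j=2: fails
  j=3: holds
First hit at j=3, so smallest k = 3-0 = 3.

3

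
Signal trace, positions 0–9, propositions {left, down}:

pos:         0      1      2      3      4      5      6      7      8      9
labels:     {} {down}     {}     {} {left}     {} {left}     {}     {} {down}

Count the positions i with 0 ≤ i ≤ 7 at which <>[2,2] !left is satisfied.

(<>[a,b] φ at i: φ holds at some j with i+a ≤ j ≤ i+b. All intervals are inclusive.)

6

Evaluate at each i in [0,7]:
  i=0: ✓ (witness j=2)
  i=1: ✓ (witness j=3)
  i=2: ✗ (none in [4,4])
  i=3: ✓ (witness j=5)
  i=4: ✗ (none in [6,6])
  i=5: ✓ (witness j=7)
  i=6: ✓ (witness j=8)
  i=7: ✓ (witness j=9)
Positions where it holds: {0, 1, 3, 5, 6, 7} → 6.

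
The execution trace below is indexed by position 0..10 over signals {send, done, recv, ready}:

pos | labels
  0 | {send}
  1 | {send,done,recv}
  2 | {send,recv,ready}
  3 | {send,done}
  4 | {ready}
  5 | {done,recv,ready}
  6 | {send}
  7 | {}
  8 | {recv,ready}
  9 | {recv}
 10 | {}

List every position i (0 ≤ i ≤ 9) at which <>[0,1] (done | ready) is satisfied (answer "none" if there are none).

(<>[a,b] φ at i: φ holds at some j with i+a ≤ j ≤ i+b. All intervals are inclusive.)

0, 1, 2, 3, 4, 5, 7, 8

Evaluate at each i in [0,9]:
  i=0: ✓ (witness j=1)
  i=1: ✓ (witness j=1)
  i=2: ✓ (witness j=2)
  i=3: ✓ (witness j=3)
  i=4: ✓ (witness j=4)
  i=5: ✓ (witness j=5)
  i=6: ✗ (none in [6,7])
  i=7: ✓ (witness j=8)
  i=8: ✓ (witness j=8)
  i=9: ✗ (none in [9,10])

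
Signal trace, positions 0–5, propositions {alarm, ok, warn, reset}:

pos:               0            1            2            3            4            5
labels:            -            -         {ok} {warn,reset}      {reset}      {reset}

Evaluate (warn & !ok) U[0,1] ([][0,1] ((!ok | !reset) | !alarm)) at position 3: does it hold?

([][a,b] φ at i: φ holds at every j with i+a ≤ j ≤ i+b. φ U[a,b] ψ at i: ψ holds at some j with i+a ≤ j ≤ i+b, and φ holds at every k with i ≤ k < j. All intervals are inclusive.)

Need some j in [3,4] with [][0,1] ((!ok | !reset) | !alarm), and (warn & !ok) at every k in [3,j-1].
  j=3: [][0,1] ((!ok | !reset) | !alarm) holds; no prefix to check → satisfied.

Holds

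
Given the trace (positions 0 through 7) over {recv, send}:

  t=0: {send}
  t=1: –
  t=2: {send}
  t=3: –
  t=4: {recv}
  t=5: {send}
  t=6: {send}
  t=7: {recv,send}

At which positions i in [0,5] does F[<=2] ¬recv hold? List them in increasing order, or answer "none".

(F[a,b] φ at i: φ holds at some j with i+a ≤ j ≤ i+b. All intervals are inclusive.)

0, 1, 2, 3, 4, 5

Evaluate at each i in [0,5]:
  i=0: ✓ (witness j=0)
  i=1: ✓ (witness j=1)
  i=2: ✓ (witness j=2)
  i=3: ✓ (witness j=3)
  i=4: ✓ (witness j=5)
  i=5: ✓ (witness j=5)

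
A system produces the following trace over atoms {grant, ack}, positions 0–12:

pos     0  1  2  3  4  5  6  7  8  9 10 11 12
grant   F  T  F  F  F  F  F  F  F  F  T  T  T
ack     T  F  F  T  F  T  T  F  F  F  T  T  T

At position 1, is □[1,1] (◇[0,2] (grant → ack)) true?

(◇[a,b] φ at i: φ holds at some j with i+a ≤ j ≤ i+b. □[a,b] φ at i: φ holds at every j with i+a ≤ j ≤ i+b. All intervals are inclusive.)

Yes

Check ◇[0,2] (grant → ack) at every j in [2,2]:
  j=2: holds (witness at 2)
All positions satisfy it → formula holds.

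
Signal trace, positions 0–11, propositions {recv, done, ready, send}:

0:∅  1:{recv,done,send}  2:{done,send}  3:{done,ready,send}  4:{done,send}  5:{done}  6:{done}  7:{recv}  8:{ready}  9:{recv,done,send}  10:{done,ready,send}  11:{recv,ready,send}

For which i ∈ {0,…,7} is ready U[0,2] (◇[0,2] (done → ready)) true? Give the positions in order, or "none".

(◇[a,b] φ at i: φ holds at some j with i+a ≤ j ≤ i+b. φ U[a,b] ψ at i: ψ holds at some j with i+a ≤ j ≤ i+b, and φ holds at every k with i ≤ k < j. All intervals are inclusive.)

0, 1, 2, 3, 5, 6, 7

Evaluate at each i in [0,7]:
  i=0: ✓ (rhs at j=0)
  i=1: ✓ (rhs at j=1)
  i=2: ✓ (rhs at j=2)
  i=3: ✓ (rhs at j=3)
  i=4: ✗ (lhs fails at k=4 before rhs at j=5)
  i=5: ✓ (rhs at j=5)
  i=6: ✓ (rhs at j=6)
  i=7: ✓ (rhs at j=7)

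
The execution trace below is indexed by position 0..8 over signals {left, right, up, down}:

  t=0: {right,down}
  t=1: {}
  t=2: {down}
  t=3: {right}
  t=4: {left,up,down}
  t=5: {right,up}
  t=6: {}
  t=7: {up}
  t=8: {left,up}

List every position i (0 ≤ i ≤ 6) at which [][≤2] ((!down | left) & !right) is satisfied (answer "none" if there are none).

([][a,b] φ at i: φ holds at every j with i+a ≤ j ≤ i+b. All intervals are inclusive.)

6

Evaluate at each i in [0,6]:
  i=0: ✗ (fails at j=0)
  i=1: ✗ (fails at j=2)
  i=2: ✗ (fails at j=2)
  i=3: ✗ (fails at j=3)
  i=4: ✗ (fails at j=5)
  i=5: ✗ (fails at j=5)
  i=6: ✓ (all of [6,8])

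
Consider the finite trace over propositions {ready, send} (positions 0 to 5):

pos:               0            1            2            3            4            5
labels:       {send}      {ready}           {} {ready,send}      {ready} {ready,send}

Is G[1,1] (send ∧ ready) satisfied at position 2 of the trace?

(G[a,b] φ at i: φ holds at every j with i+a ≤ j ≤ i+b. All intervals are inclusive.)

Check (send ∧ ready) at every j in [3,3]:
  j=3: true
All positions satisfy it → formula holds.

Holds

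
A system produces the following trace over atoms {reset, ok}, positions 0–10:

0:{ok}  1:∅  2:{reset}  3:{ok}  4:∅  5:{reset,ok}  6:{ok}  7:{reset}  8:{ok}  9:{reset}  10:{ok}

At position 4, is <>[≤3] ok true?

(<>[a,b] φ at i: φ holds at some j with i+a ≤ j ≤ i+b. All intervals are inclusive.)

Check ok at each j in [4,7]:
  j=4: false
  j=5: true
  j=6: true
  j=7: false
Found at j=5 → formula holds.

True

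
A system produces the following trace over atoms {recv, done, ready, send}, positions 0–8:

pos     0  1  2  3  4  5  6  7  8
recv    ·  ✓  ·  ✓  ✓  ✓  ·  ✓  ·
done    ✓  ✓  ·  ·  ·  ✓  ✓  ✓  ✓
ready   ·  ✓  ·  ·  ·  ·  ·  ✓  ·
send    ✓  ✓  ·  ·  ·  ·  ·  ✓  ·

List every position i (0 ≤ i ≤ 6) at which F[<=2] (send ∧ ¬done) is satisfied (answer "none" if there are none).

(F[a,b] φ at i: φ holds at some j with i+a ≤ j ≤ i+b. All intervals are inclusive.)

none

Evaluate at each i in [0,6]:
  i=0: ✗ (none in [0,2])
  i=1: ✗ (none in [1,3])
  i=2: ✗ (none in [2,4])
  i=3: ✗ (none in [3,5])
  i=4: ✗ (none in [4,6])
  i=5: ✗ (none in [5,7])
  i=6: ✗ (none in [6,8])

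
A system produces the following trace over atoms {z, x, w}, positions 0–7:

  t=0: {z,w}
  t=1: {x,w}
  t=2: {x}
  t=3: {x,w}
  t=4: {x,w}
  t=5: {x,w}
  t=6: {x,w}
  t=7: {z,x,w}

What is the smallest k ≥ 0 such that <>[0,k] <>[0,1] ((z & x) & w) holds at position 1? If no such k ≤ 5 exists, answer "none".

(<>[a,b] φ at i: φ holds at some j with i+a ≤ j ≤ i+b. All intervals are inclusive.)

5

Scan j = 1,2,… for <>[0,1] ((z & x) & w):
  j=1: fails
  j=2: fails
  j=3: fails
  j=4: fails
  j=5: fails
  j=6: holds
First hit at j=6, so smallest k = 6-1 = 5.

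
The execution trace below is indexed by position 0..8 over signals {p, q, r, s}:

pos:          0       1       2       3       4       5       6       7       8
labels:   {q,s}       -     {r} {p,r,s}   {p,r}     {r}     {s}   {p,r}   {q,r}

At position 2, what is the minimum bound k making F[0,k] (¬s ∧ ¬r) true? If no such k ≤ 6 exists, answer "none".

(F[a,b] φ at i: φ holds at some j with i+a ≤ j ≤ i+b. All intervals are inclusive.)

none

Scan j = 2,3,… for (¬s ∧ ¬r):
  j=2: fails
  j=3: fails
  j=4: fails
  j=5: fails
  j=6: fails
  j=7: fails
  j=8: fails
No j in [2,8] satisfies it → none.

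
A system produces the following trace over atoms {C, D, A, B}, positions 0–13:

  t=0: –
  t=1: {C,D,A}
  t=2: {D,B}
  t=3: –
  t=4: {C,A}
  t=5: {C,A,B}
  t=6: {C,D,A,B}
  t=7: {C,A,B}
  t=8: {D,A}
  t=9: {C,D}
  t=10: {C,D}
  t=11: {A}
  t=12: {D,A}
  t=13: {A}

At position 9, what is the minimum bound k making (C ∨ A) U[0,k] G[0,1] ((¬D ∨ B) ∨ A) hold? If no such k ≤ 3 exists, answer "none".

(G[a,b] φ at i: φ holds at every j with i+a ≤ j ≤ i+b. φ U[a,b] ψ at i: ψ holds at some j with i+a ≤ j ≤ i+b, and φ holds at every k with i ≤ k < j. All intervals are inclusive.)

2

Need earliest j ≥ 9 with G[0,1] ((¬D ∨ B) ∨ A), and (C ∨ A) at every k in [9,j-1].
  j=9: rhs fails.
  j=10: rhs fails.
  j=11: rhs holds; lhs holds on [9,10]. k = 2.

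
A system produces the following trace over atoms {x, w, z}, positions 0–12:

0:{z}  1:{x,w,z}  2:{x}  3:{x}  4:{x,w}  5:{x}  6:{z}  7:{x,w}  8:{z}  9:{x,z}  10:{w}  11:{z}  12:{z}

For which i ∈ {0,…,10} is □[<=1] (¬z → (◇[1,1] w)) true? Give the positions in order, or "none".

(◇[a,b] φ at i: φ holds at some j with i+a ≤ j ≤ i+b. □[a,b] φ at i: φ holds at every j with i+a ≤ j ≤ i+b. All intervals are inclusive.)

0, 8

Evaluate at each i in [0,10]:
  i=0: ✓ (all of [0,1])
  i=1: ✗ (fails at j=2)
  i=2: ✗ (fails at j=2)
  i=3: ✗ (fails at j=4)
  i=4: ✗ (fails at j=4)
  i=5: ✗ (fails at j=5)
  i=6: ✗ (fails at j=7)
  i=7: ✗ (fails at j=7)
  i=8: ✓ (all of [8,9])
  i=9: ✗ (fails at j=10)
  i=10: ✗ (fails at j=10)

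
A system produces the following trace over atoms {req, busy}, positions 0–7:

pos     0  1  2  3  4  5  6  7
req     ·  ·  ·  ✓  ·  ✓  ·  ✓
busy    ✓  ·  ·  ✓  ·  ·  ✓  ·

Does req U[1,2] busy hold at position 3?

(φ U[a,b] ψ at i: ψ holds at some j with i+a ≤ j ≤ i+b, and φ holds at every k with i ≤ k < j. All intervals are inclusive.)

No

Need some j in [4,5] with busy, and req at every k in [3,j-1].
  j=4: busy false.
  j=5: busy false.
No j in the window works → until fails.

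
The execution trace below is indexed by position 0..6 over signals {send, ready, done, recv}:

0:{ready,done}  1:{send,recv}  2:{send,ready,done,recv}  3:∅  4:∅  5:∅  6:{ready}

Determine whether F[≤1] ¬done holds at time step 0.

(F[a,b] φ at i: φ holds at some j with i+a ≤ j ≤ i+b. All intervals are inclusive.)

Check ¬done at each j in [0,1]:
  j=0: false
  j=1: true
Found at j=1 → formula holds.

True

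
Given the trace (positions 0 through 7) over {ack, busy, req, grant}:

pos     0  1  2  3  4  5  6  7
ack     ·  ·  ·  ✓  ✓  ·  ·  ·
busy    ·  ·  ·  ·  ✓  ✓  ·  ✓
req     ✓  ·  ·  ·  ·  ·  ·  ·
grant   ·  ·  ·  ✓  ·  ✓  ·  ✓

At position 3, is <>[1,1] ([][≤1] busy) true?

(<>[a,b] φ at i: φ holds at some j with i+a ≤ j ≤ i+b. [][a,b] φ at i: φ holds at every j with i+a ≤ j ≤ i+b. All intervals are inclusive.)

True

Check [][≤1] busy at each j in [4,4]:
  j=4: holds on [4,5]
Found at j=4 → formula holds.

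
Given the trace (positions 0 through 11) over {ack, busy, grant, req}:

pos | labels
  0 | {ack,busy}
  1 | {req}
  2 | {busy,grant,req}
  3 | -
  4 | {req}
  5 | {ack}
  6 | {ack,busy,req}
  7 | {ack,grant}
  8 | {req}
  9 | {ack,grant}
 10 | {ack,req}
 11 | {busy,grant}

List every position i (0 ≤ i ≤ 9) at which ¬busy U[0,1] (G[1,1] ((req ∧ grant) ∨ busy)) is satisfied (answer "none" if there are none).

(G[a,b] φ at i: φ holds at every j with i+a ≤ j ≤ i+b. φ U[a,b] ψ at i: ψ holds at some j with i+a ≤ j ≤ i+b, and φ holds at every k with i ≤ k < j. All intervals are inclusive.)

1, 4, 5, 9

Evaluate at each i in [0,9]:
  i=0: ✗ (lhs fails at k=0 before rhs at j=1)
  i=1: ✓ (rhs at j=1)
  i=2: ✗ (no rhs in [2,3])
  i=3: ✗ (no rhs in [3,4])
  i=4: ✓ (rhs at j=5; lhs holds on [4,4])
  i=5: ✓ (rhs at j=5)
  i=6: ✗ (no rhs in [6,7])
  i=7: ✗ (no rhs in [7,8])
  i=8: ✗ (no rhs in [8,9])
  i=9: ✓ (rhs at j=10; lhs holds on [9,9])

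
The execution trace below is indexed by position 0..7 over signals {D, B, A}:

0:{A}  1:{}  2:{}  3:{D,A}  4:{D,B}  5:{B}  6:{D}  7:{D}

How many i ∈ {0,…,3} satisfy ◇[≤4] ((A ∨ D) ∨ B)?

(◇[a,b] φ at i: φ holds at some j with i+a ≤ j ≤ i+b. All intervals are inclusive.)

4

Evaluate at each i in [0,3]:
  i=0: ✓ (witness j=0)
  i=1: ✓ (witness j=3)
  i=2: ✓ (witness j=3)
  i=3: ✓ (witness j=3)
Positions where it holds: {0, 1, 2, 3} → 4.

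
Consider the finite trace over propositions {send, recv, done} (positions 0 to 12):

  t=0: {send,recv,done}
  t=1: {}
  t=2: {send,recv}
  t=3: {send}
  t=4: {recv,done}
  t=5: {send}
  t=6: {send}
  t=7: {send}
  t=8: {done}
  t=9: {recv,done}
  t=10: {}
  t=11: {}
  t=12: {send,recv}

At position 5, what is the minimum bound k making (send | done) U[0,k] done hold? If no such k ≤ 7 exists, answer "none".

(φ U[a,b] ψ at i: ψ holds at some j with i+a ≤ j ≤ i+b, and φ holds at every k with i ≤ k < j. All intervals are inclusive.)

Need earliest j ≥ 5 with done, and (send | done) at every k in [5,j-1].
  j=5: rhs fails.
  j=6: rhs fails.
  j=7: rhs fails.
  j=8: rhs holds; lhs holds on [5,7]. k = 3.

3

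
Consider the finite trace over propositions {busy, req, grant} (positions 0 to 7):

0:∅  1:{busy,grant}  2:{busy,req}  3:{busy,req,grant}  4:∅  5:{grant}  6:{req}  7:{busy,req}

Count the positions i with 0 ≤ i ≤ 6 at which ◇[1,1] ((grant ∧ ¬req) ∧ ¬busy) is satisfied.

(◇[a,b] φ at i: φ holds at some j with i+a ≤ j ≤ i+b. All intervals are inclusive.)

1

Evaluate at each i in [0,6]:
  i=0: ✗ (none in [1,1])
  i=1: ✗ (none in [2,2])
  i=2: ✗ (none in [3,3])
  i=3: ✗ (none in [4,4])
  i=4: ✓ (witness j=5)
  i=5: ✗ (none in [6,6])
  i=6: ✗ (none in [7,7])
Positions where it holds: {4} → 1.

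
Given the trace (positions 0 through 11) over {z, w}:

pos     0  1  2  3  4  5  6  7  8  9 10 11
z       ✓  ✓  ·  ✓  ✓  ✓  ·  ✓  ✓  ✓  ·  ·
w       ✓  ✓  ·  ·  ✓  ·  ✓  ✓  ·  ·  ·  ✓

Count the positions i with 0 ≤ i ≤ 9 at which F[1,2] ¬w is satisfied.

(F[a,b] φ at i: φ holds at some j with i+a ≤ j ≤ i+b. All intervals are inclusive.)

Evaluate at each i in [0,9]:
  i=0: ✓ (witness j=2)
  i=1: ✓ (witness j=2)
  i=2: ✓ (witness j=3)
  i=3: ✓ (witness j=5)
  i=4: ✓ (witness j=5)
  i=5: ✗ (none in [6,7])
  i=6: ✓ (witness j=8)
  i=7: ✓ (witness j=8)
  i=8: ✓ (witness j=9)
  i=9: ✓ (witness j=10)
Positions where it holds: {0, 1, 2, 3, 4, 6, 7, 8, 9} → 9.

9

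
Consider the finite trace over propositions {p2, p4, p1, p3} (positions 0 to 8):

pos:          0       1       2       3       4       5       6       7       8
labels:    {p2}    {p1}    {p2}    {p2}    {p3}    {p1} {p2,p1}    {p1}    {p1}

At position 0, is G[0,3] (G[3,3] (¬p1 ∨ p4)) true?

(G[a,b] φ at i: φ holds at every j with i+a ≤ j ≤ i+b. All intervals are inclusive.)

Check G[3,3] (¬p1 ∨ p4) at every j in [0,3]:
  j=0: holds on [3,3]
  j=1: holds on [4,4]
  j=2: fails at 5
  j=3: fails at 6
Fails at j=2 → formula fails.

Does not hold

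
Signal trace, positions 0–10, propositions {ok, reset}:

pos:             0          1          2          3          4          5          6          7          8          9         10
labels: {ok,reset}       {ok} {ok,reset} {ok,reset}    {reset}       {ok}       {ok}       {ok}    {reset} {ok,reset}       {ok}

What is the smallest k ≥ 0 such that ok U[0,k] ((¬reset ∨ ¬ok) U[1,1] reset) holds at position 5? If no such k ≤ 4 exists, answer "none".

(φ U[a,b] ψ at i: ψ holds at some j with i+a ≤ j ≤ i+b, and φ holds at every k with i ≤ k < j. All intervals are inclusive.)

2

Need earliest j ≥ 5 with ((¬reset ∨ ¬ok) U[1,1] reset), and ok at every k in [5,j-1].
  j=5: rhs fails.
  j=6: rhs fails.
  j=7: rhs holds; lhs holds on [5,6]. k = 2.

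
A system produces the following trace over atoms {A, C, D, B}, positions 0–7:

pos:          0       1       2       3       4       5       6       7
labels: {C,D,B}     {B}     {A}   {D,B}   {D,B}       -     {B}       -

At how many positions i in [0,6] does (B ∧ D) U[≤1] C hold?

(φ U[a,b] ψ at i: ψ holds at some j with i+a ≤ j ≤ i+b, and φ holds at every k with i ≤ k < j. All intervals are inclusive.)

1

Evaluate at each i in [0,6]:
  i=0: ✓ (rhs at j=0)
  i=1: ✗ (no rhs in [1,2])
  i=2: ✗ (no rhs in [2,3])
  i=3: ✗ (no rhs in [3,4])
  i=4: ✗ (no rhs in [4,5])
  i=5: ✗ (no rhs in [5,6])
  i=6: ✗ (no rhs in [6,7])
Positions where it holds: {0} → 1.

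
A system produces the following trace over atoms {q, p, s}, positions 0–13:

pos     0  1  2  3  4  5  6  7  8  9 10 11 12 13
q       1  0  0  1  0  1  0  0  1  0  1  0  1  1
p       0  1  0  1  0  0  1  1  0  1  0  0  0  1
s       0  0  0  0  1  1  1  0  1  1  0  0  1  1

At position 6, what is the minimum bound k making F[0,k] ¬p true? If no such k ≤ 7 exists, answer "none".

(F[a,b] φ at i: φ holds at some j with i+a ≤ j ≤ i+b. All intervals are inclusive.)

2

Scan j = 6,7,… for ¬p:
  j=6: fails
  j=7: fails
  j=8: holds
First hit at j=8, so smallest k = 8-6 = 2.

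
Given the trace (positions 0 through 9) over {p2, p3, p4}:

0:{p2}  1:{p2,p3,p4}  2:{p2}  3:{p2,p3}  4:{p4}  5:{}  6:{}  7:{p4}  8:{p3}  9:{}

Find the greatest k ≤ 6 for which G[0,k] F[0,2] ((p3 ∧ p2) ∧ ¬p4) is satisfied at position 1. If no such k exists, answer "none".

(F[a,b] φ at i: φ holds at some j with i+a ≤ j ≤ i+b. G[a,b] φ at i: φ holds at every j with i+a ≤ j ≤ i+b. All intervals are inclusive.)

2

F[0,2] ((p3 ∧ p2) ∧ ¬p4) must hold from j=1 onward; find where it first fails.
  j=1: holds
  j=2: holds
  j=3: holds
  j=4: fails
Holds on [1,3], so largest k = 2.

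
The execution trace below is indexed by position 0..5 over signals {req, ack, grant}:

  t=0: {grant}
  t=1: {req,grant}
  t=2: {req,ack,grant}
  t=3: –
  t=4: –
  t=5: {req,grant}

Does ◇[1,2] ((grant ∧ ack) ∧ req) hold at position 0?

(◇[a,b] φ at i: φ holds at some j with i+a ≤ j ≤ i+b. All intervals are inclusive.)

Check ((grant ∧ ack) ∧ req) at each j in [1,2]:
  j=1: false
  j=2: true
Found at j=2 → formula holds.

Yes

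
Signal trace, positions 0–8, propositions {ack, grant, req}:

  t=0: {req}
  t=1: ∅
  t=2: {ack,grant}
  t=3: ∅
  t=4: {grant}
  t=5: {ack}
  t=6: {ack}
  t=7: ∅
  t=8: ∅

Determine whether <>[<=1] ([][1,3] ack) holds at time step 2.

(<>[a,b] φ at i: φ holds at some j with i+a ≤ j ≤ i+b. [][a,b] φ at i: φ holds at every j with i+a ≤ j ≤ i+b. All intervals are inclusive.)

Check [][1,3] ack at each j in [2,3]:
  j=2: fails at 3
  j=3: fails at 4
No position in the window satisfies it → formula fails.

False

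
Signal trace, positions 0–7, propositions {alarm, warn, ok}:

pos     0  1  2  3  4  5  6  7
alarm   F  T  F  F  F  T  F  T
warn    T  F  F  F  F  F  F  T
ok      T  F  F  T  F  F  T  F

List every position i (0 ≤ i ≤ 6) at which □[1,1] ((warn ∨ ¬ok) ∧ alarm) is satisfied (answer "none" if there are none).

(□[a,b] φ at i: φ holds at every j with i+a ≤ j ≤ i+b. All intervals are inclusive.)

Evaluate at each i in [0,6]:
  i=0: ✓ (all of [1,1])
  i=1: ✗ (fails at j=2)
  i=2: ✗ (fails at j=3)
  i=3: ✗ (fails at j=4)
  i=4: ✓ (all of [5,5])
  i=5: ✗ (fails at j=6)
  i=6: ✓ (all of [7,7])

0, 4, 6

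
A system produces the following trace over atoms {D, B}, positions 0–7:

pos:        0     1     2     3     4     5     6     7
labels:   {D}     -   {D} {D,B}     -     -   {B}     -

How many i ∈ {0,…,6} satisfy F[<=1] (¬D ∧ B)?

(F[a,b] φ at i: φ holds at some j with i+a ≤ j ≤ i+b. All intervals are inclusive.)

2

Evaluate at each i in [0,6]:
  i=0: ✗ (none in [0,1])
  i=1: ✗ (none in [1,2])
  i=2: ✗ (none in [2,3])
  i=3: ✗ (none in [3,4])
  i=4: ✗ (none in [4,5])
  i=5: ✓ (witness j=6)
  i=6: ✓ (witness j=6)
Positions where it holds: {5, 6} → 2.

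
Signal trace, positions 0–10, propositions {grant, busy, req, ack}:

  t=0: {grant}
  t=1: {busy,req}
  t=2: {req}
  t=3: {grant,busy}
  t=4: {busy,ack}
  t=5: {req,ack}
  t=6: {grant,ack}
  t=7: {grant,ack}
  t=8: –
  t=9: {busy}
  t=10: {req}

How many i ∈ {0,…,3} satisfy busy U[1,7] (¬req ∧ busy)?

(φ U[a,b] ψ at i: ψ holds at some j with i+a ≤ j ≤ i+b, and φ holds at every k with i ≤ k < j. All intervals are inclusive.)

1

Evaluate at each i in [0,3]:
  i=0: ✗ (lhs fails at k=0 before rhs at j=3)
  i=1: ✗ (lhs fails at k=2 before rhs at j=3)
  i=2: ✗ (lhs fails at k=2 before rhs at j=3)
  i=3: ✓ (rhs at j=4; lhs holds on [3,3])
Positions where it holds: {3} → 1.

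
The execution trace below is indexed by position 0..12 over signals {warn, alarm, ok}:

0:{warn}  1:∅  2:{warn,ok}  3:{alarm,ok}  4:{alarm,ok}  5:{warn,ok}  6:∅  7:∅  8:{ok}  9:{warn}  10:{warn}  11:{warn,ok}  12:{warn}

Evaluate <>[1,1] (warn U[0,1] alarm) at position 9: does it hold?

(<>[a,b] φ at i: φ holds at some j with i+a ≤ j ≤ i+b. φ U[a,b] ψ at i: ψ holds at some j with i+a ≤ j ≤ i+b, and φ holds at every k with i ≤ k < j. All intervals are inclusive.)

Check (warn U[0,1] alarm) at each j in [10,10]:
  j=10: fails
No position in the window satisfies it → formula fails.

No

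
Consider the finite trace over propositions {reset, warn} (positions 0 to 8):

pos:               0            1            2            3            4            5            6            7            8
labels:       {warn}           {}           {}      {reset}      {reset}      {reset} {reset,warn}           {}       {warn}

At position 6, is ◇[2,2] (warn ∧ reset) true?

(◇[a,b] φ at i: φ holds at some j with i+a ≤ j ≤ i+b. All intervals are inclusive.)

No

Check (warn ∧ reset) at each j in [8,8]:
  j=8: false
No position in the window satisfies it → formula fails.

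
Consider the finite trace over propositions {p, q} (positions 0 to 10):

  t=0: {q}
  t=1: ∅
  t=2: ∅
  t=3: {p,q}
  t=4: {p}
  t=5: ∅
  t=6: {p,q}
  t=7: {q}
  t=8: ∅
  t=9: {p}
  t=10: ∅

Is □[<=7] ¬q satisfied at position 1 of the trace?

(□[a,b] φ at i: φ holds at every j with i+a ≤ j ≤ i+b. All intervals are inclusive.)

False

Check ¬q at every j in [1,8]:
  j=1: true
  j=2: true
  j=3: false
  j=4: true
  j=5: true
  j=6: false
  j=7: false
  j=8: true
Fails at j=3 → formula fails.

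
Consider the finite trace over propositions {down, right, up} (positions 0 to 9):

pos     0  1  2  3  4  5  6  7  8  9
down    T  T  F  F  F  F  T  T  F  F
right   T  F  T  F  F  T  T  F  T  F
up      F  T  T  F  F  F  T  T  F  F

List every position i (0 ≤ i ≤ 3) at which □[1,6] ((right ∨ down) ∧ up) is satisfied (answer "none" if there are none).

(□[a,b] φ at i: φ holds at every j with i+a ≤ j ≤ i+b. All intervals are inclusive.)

Evaluate at each i in [0,3]:
  i=0: ✗ (fails at j=3)
  i=1: ✗ (fails at j=3)
  i=2: ✗ (fails at j=3)
  i=3: ✗ (fails at j=4)

none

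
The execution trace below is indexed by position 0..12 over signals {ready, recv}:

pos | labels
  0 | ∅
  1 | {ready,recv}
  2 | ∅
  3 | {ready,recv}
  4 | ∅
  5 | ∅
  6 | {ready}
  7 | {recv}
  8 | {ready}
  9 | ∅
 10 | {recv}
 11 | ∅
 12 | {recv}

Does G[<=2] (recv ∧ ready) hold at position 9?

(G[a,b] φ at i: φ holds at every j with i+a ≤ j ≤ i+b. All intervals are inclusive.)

Check (recv ∧ ready) at every j in [9,11]:
  j=9: false
  j=10: false
  j=11: false
Fails at j=9 → formula fails.

No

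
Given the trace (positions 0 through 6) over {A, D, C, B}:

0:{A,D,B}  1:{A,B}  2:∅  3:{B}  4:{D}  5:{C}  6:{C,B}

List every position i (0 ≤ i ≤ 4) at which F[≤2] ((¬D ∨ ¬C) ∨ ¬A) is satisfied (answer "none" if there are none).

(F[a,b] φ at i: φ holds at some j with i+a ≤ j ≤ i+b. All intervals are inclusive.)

Evaluate at each i in [0,4]:
  i=0: ✓ (witness j=0)
  i=1: ✓ (witness j=1)
  i=2: ✓ (witness j=2)
  i=3: ✓ (witness j=3)
  i=4: ✓ (witness j=4)

0, 1, 2, 3, 4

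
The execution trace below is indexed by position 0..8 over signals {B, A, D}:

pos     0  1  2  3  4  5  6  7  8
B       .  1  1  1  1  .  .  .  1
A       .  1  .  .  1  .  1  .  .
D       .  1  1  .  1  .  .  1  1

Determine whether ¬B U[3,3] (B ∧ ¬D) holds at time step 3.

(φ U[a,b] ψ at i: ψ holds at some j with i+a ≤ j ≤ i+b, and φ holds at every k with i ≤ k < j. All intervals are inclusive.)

Need some j in [6,6] with (B ∧ ¬D), and ¬B at every k in [3,j-1].
  j=6: (B ∧ ¬D) false.
No j in the window works → until fails.

Does not hold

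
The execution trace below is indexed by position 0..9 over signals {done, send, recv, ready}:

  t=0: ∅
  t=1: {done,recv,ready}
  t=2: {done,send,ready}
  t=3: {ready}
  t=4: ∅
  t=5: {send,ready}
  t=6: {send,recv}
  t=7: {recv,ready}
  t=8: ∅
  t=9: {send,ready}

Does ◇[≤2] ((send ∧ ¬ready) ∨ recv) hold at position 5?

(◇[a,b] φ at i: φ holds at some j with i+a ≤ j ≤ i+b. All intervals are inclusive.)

True

Check ((send ∧ ¬ready) ∨ recv) at each j in [5,7]:
  j=5: false
  j=6: true
  j=7: true
Found at j=6 → formula holds.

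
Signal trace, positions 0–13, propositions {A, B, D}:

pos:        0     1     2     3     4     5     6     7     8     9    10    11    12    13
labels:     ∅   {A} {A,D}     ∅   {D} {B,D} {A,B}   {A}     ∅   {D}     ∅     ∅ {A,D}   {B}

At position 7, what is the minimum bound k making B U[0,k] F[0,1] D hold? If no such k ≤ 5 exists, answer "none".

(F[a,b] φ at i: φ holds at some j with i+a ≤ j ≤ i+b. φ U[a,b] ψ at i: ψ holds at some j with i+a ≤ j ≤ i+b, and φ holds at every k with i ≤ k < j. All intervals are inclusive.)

none

Need earliest j ≥ 7 with F[0,1] D, and B at every k in [7,j-1].
  j=7: rhs fails.
  j=8: rhs holds but lhs fails at k=7.
  j=9: rhs holds but lhs fails at k=7.
  j=10: rhs fails.
  j=11: rhs holds but lhs fails at k=7.
  j=12: rhs holds but lhs fails at k=7.
No witness within the range → none.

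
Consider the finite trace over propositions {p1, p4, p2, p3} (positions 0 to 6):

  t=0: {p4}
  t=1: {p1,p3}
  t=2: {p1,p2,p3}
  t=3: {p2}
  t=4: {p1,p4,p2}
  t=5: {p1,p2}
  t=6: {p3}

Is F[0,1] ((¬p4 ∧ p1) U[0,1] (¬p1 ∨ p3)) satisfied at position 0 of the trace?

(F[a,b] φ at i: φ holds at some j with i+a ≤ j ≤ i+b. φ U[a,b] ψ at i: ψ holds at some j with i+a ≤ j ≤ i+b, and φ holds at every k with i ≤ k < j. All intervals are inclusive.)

Yes

Check ((¬p4 ∧ p1) U[0,1] (¬p1 ∨ p3)) at each j in [0,1]:
  j=0: holds
  j=1: holds
Found at j=0 → formula holds.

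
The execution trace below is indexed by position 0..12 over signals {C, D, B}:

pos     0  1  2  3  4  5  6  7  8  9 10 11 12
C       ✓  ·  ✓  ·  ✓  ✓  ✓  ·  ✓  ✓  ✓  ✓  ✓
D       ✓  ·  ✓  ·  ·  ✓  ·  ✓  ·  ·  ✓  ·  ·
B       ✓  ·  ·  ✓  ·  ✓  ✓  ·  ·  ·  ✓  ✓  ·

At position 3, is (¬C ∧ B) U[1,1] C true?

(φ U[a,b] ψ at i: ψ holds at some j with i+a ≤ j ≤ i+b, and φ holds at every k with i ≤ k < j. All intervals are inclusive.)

Need some j in [4,4] with C, and (¬C ∧ B) at every k in [3,j-1].
  j=4: C holds; (¬C ∧ B) holds at every k in [3,3] → satisfied.

Holds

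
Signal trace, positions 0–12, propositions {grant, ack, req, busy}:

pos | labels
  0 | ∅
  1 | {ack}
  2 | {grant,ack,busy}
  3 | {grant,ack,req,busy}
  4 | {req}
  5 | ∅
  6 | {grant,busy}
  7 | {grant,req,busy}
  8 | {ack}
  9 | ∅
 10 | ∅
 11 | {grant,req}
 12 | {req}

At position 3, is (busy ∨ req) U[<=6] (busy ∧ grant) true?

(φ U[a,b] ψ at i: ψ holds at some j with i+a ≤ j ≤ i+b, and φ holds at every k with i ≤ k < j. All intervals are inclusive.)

True

Need some j in [3,9] with (busy ∧ grant), and (busy ∨ req) at every k in [3,j-1].
  j=3: (busy ∧ grant) holds; no prefix to check → satisfied.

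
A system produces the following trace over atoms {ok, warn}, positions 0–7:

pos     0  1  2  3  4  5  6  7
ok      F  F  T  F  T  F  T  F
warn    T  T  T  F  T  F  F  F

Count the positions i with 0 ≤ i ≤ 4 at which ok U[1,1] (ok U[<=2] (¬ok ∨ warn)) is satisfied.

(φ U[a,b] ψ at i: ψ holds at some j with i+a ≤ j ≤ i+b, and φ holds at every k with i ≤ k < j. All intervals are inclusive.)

2

Evaluate at each i in [0,4]:
  i=0: ✗ (lhs fails at k=0 before rhs at j=1)
  i=1: ✗ (lhs fails at k=1 before rhs at j=2)
  i=2: ✓ (rhs at j=3; lhs holds on [2,2])
  i=3: ✗ (lhs fails at k=3 before rhs at j=4)
  i=4: ✓ (rhs at j=5; lhs holds on [4,4])
Positions where it holds: {2, 4} → 2.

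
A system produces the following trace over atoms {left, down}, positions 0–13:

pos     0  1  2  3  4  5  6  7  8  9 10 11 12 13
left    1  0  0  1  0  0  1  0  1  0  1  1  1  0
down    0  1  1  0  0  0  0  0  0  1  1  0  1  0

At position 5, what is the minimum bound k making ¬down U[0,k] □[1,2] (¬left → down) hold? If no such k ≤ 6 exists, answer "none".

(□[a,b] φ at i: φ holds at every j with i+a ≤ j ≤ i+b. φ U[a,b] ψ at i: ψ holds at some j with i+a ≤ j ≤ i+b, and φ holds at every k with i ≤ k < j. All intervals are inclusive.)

Need earliest j ≥ 5 with □[1,2] (¬left → down), and ¬down at every k in [5,j-1].
  j=5: rhs fails.
  j=6: rhs fails.
  j=7: rhs holds; lhs holds on [5,6]. k = 2.

2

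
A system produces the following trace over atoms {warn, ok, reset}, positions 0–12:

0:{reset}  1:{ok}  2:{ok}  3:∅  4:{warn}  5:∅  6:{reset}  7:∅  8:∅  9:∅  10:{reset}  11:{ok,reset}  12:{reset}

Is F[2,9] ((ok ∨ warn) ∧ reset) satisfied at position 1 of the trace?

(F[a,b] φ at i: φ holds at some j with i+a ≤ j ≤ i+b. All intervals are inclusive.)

Does not hold

Check ((ok ∨ warn) ∧ reset) at each j in [3,10]:
  j=3: false
  j=4: false
  j=5: false
  j=6: false
  j=7: false
  j=8: false
  j=9: false
  j=10: false
No position in the window satisfies it → formula fails.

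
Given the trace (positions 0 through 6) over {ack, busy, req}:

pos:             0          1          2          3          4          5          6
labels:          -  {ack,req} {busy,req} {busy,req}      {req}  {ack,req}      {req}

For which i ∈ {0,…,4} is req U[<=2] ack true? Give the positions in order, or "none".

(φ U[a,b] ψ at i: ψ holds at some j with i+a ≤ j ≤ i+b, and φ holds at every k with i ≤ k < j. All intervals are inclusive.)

Evaluate at each i in [0,4]:
  i=0: ✗ (lhs fails at k=0 before rhs at j=1)
  i=1: ✓ (rhs at j=1)
  i=2: ✗ (no rhs in [2,4])
  i=3: ✓ (rhs at j=5; lhs holds on [3,4])
  i=4: ✓ (rhs at j=5; lhs holds on [4,4])

1, 3, 4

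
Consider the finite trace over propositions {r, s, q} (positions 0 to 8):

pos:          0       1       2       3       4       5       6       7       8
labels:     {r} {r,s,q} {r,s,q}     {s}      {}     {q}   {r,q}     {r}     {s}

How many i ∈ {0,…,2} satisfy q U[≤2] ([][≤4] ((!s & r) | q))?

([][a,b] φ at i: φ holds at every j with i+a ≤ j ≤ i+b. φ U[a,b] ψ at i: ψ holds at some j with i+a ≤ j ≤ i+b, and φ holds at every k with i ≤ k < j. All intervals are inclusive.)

Evaluate at each i in [0,2]:
  i=0: ✗ (no rhs in [0,2])
  i=1: ✗ (no rhs in [1,3])
  i=2: ✗ (no rhs in [2,4])
Positions where it holds: {} → 0.

0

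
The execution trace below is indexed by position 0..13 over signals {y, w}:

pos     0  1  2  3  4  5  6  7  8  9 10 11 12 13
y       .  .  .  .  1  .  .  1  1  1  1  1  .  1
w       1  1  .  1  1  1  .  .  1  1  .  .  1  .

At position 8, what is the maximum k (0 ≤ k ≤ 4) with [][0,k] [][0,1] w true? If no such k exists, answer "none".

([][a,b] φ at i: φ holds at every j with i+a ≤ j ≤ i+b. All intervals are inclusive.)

[][0,1] w must hold from j=8 onward; find where it first fails.
  j=8: holds
  j=9: fails
Holds on [8,8], so largest k = 0.

0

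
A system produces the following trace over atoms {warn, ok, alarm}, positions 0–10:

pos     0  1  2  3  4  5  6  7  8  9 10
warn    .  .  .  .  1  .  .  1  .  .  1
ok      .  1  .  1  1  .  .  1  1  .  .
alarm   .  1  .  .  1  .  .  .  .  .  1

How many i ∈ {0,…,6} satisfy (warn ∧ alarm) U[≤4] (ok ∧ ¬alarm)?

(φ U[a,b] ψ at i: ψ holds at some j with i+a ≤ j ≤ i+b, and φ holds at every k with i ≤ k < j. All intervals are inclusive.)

1

Evaluate at each i in [0,6]:
  i=0: ✗ (lhs fails at k=0 before rhs at j=3)
  i=1: ✗ (lhs fails at k=1 before rhs at j=3)
  i=2: ✗ (lhs fails at k=2 before rhs at j=3)
  i=3: ✓ (rhs at j=3)
  i=4: ✗ (lhs fails at k=5 before rhs at j=7)
  i=5: ✗ (lhs fails at k=5 before rhs at j=7)
  i=6: ✗ (lhs fails at k=6 before rhs at j=7)
Positions where it holds: {3} → 1.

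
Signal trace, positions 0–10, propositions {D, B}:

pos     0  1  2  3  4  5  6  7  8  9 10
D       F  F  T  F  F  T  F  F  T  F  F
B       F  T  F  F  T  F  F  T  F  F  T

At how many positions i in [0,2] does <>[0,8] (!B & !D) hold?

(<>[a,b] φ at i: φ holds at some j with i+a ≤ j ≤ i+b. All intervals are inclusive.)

3

Evaluate at each i in [0,2]:
  i=0: ✓ (witness j=0)
  i=1: ✓ (witness j=3)
  i=2: ✓ (witness j=3)
Positions where it holds: {0, 1, 2} → 3.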